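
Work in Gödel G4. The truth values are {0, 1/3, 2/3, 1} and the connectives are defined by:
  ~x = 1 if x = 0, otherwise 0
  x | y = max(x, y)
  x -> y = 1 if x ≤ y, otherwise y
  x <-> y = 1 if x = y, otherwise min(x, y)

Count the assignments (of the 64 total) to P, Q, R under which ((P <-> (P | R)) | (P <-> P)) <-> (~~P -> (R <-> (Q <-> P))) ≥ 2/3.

33

value 1: 28 assignments (counts)
value 2/3: 5 assignments (counts)
value 1/3: 13 assignments
value 0: 18 assignments
So 33 of the 64 assignments meet the threshold.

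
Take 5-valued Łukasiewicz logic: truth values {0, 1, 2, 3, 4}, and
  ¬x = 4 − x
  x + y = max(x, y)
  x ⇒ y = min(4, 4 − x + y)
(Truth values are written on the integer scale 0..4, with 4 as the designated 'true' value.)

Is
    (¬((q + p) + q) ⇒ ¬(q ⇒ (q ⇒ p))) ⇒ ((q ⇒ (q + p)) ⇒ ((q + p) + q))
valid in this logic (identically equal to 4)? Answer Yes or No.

Counterexample: take p = 0, q = 3.
q + p = 3 + 0 = 3
(q + p) + q = 3 + 3 = 3
¬((q + p) + q) = ¬3 = 1
q ⇒ p = 3 ⇒ 0 = 1
q ⇒ (q ⇒ p) = 3 ⇒ 1 = 2
¬(q ⇒ (q ⇒ p)) = ¬2 = 2
¬((q + p) + q) ⇒ ¬(q ⇒ (q ⇒ p)) = 1 ⇒ 2 = 4
q + p = 3 + 0 = 3
q ⇒ (q + p) = 3 ⇒ 3 = 4
q + p = 3 + 0 = 3
(q + p) + q = 3 + 3 = 3
(q ⇒ (q + p)) ⇒ ((q + p) + q) = 4 ⇒ 3 = 3
(¬((q + p) + q) ⇒ ¬(q ⇒ (q ⇒ p))) ⇒ ((q ⇒ (q + p)) ⇒ ((q + p) + q)) = 4 ⇒ 3 = 3
This gives 3 ≠ 4.

No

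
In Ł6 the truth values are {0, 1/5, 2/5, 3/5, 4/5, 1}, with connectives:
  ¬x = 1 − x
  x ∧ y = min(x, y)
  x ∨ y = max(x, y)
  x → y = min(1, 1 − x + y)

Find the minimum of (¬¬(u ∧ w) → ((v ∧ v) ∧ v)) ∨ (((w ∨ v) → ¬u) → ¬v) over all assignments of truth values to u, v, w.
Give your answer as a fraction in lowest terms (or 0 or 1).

Take u = 2/5, v = 1/5, w = 2/5:
u ∧ w = 2/5 ∧ 2/5 = 2/5
¬(u ∧ w) = ¬2/5 = 3/5
¬¬(u ∧ w) = ¬3/5 = 2/5
v ∧ v = 1/5 ∧ 1/5 = 1/5
(v ∧ v) ∧ v = 1/5 ∧ 1/5 = 1/5
¬¬(u ∧ w) → ((v ∧ v) ∧ v) = 2/5 → 1/5 = 4/5
w ∨ v = 2/5 ∨ 1/5 = 2/5
¬u = ¬2/5 = 3/5
(w ∨ v) → ¬u = 2/5 → 3/5 = 1
¬v = ¬1/5 = 4/5
((w ∨ v) → ¬u) → ¬v = 1 → 4/5 = 4/5
(¬¬(u ∧ w) → ((v ∧ v) ∧ v)) ∨ (((w ∨ v) → ¬u) → ¬v) = 4/5 ∨ 4/5 = 4/5
No assignment yields a value below 4/5, so this is the minimum.

4/5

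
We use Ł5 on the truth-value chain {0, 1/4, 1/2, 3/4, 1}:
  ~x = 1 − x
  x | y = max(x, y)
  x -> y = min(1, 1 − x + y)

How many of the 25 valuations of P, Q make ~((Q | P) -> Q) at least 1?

value 1: 1 assignment (counts)
value 3/4: 2 assignments
value 1/2: 3 assignments
value 1/4: 4 assignments
value 0: 15 assignments
So 1 of the 25 assignments meets the threshold.

1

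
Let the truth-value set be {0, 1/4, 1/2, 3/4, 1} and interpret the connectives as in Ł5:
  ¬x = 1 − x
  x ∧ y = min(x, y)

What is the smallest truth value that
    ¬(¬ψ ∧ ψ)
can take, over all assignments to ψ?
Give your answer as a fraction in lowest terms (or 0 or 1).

Take ψ = 1/2:
¬ψ = ¬1/2 = 1/2
¬ψ ∧ ψ = 1/2 ∧ 1/2 = 1/2
¬(¬ψ ∧ ψ) = ¬1/2 = 1/2
No assignment yields a value below 1/2, so this is the minimum.

1/2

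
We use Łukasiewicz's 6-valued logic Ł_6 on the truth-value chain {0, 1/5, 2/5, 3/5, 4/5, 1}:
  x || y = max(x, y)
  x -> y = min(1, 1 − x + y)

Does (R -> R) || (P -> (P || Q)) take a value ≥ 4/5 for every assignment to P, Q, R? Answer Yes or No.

At P = 3/5, Q = 1, R = 1/5, for instance:
R -> R = 1/5 -> 1/5 = 1
P || Q = 3/5 || 1 = 1
P -> (P || Q) = 3/5 -> 1 = 1
(R -> R) || (P -> (P || Q)) = 1 || 1 = 1
and checking the remaining 215 assignments likewise gives ≥ 4/5 in every case.

Yes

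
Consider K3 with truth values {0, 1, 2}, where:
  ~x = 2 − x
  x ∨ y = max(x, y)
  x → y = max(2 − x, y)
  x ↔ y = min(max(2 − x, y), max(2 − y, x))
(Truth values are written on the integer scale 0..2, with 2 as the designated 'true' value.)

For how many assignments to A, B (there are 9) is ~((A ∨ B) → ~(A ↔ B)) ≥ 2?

1

A = 0, B = 0 ↦ 0  <
A = 0, B = 1 ↦ 1  <
A = 0, B = 2 ↦ 0  <
A = 1, B = 0 ↦ 1  <
A = 1, B = 1 ↦ 1  <
A = 1, B = 2 ↦ 1  <
A = 2, B = 0 ↦ 0  <
A = 2, B = 1 ↦ 1  <
A = 2, B = 2 ↦ 2  ≥
So 1 of the 9 assignments meets the threshold.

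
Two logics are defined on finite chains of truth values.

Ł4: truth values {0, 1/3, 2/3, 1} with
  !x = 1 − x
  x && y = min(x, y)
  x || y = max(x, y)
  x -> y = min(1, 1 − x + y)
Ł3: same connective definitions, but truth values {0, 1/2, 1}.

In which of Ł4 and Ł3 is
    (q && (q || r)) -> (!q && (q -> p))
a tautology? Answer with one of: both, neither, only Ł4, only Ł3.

neither

In Ł4: at p = 0, q = 2/3, r = 0 the value is 2/3 — not a tautology.
In Ł3: at p = 0, q = 1, r = 0 the value is 0 — not a tautology.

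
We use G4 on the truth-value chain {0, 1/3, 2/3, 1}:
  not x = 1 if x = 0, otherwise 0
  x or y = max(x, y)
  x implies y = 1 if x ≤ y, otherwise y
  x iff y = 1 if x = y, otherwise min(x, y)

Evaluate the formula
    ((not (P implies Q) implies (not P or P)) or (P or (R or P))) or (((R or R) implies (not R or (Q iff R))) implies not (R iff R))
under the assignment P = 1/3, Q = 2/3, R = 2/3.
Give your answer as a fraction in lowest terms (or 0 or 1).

P implies Q = 1/3 implies 2/3 = 1
not (P implies Q) = not 1 = 0
not P = not 1/3 = 0
not P or P = 0 or 1/3 = 1/3
not (P implies Q) implies (not P or P) = 0 implies 1/3 = 1
R or P = 2/3 or 1/3 = 2/3
P or (R or P) = 1/3 or 2/3 = 2/3
(not (P implies Q) implies (not P or P)) or (P or (R or P)) = 1 or 2/3 = 1
R or R = 2/3 or 2/3 = 2/3
not R = not 2/3 = 0
Q iff R = 2/3 iff 2/3 = 1
not R or (Q iff R) = 0 or 1 = 1
(R or R) implies (not R or (Q iff R)) = 2/3 implies 1 = 1
R iff R = 2/3 iff 2/3 = 1
not (R iff R) = not 1 = 0
((R or R) implies (not R or (Q iff R))) implies not (R iff R) = 1 implies 0 = 0
((not (P implies Q) implies (not P or P)) or (P or (R or P))) or (((R or R) implies (not R or (Q iff R))) implies not (R iff R)) = 1 or 0 = 1

1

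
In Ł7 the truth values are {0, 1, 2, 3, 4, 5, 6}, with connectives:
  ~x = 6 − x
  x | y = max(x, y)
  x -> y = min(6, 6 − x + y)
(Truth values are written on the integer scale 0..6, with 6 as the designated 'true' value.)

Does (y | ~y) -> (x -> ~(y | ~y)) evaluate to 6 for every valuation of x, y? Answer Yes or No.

Counterexample: take x = 1, y = 0.
~y = ~0 = 6
y | ~y = 0 | 6 = 6
~y = ~0 = 6
y | ~y = 0 | 6 = 6
~(y | ~y) = ~6 = 0
x -> ~(y | ~y) = 1 -> 0 = 5
(y | ~y) -> (x -> ~(y | ~y)) = 6 -> 5 = 5
This gives 5 ≠ 6.

No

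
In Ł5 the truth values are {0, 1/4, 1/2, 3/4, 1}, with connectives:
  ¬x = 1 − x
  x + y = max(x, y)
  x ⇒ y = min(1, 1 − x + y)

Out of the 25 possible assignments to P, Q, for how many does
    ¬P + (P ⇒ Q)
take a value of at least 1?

15

value 1: 15 assignments (counts)
value 3/4: 4 assignments
value 1/2: 3 assignments
value 1/4: 2 assignments
value 0: 1 assignment
So 15 of the 25 assignments meet the threshold.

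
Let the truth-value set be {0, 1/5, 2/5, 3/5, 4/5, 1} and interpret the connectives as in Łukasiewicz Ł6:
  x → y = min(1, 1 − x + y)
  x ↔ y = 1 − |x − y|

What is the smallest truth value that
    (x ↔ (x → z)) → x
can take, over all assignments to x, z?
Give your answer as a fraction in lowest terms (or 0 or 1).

Take x = 2/5, z = 0:
x → z = 2/5 → 0 = 3/5
x ↔ (x → z) = 2/5 ↔ 3/5 = 4/5
(x ↔ (x → z)) → x = 4/5 → 2/5 = 3/5
No assignment yields a value below 3/5, so this is the minimum.

3/5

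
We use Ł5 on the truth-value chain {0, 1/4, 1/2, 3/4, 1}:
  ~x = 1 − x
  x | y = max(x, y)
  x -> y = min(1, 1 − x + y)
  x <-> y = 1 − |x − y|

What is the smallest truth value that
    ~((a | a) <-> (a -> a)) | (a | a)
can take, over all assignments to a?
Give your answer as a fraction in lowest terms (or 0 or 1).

Take a = 1/2:
a | a = 1/2 | 1/2 = 1/2
a -> a = 1/2 -> 1/2 = 1
(a | a) <-> (a -> a) = 1/2 <-> 1 = 1/2
~((a | a) <-> (a -> a)) = ~1/2 = 1/2
a | a = 1/2 | 1/2 = 1/2
~((a | a) <-> (a -> a)) | (a | a) = 1/2 | 1/2 = 1/2
No assignment yields a value below 1/2, so this is the minimum.

1/2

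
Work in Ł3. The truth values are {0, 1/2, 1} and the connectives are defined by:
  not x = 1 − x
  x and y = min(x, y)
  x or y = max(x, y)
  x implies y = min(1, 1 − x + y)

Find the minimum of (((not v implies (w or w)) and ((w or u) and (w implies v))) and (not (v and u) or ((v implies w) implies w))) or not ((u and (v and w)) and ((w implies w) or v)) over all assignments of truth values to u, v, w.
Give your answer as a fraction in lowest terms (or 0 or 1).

1/2

Take u = 1/2, v = 1/2, w = 1/2:
not v = not 1/2 = 1/2
w or w = 1/2 or 1/2 = 1/2
not v implies (w or w) = 1/2 implies 1/2 = 1
w or u = 1/2 or 1/2 = 1/2
w implies v = 1/2 implies 1/2 = 1
(w or u) and (w implies v) = 1/2 and 1 = 1/2
(not v implies (w or w)) and ((w or u) and (w implies v)) = 1 and 1/2 = 1/2
v and u = 1/2 and 1/2 = 1/2
not (v and u) = not 1/2 = 1/2
v implies w = 1/2 implies 1/2 = 1
(v implies w) implies w = 1 implies 1/2 = 1/2
not (v and u) or ((v implies w) implies w) = 1/2 or 1/2 = 1/2
((not v implies (w or w)) and ((w or u) and (w implies v))) and (not (v and u) or ((v implies w) implies w)) = 1/2 and 1/2 = 1/2
v and w = 1/2 and 1/2 = 1/2
u and (v and w) = 1/2 and 1/2 = 1/2
w implies w = 1/2 implies 1/2 = 1
(w implies w) or v = 1 or 1/2 = 1
(u and (v and w)) and ((w implies w) or v) = 1/2 and 1 = 1/2
not ((u and (v and w)) and ((w implies w) or v)) = not 1/2 = 1/2
(((not v implies (w or w)) and ((w or u) and (w implies v))) and (not (v and u) or ((v implies w) implies w))) or not ((u and (v and w)) and ((w implies w) or v)) = 1/2 or 1/2 = 1/2
No assignment yields a value below 1/2, so this is the minimum.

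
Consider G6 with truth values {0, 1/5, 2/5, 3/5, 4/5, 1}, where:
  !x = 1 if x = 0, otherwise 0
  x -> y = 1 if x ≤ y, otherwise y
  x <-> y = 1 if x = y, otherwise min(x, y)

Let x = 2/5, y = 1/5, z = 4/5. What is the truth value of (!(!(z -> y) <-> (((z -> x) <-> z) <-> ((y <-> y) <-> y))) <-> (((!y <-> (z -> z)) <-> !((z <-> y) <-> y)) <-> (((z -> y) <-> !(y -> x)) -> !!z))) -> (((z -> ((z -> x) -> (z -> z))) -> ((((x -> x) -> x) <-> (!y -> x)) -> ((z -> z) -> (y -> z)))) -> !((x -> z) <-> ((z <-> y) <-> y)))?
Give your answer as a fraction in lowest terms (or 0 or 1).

z -> y = 4/5 -> 1/5 = 1/5
!(z -> y) = !1/5 = 0
z -> x = 4/5 -> 2/5 = 2/5
(z -> x) <-> z = 2/5 <-> 4/5 = 2/5
y <-> y = 1/5 <-> 1/5 = 1
(y <-> y) <-> y = 1 <-> 1/5 = 1/5
((z -> x) <-> z) <-> ((y <-> y) <-> y) = 2/5 <-> 1/5 = 1/5
!(z -> y) <-> (((z -> x) <-> z) <-> ((y <-> y) <-> y)) = 0 <-> 1/5 = 0
!(!(z -> y) <-> (((z -> x) <-> z) <-> ((y <-> y) <-> y))) = !0 = 1
!y = !1/5 = 0
z -> z = 4/5 -> 4/5 = 1
!y <-> (z -> z) = 0 <-> 1 = 0
z <-> y = 4/5 <-> 1/5 = 1/5
(z <-> y) <-> y = 1/5 <-> 1/5 = 1
!((z <-> y) <-> y) = !1 = 0
(!y <-> (z -> z)) <-> !((z <-> y) <-> y) = 0 <-> 0 = 1
z -> y = 4/5 -> 1/5 = 1/5
y -> x = 1/5 -> 2/5 = 1
!(y -> x) = !1 = 0
(z -> y) <-> !(y -> x) = 1/5 <-> 0 = 0
!z = !4/5 = 0
!!z = !0 = 1
((z -> y) <-> !(y -> x)) -> !!z = 0 -> 1 = 1
((!y <-> (z -> z)) <-> !((z <-> y) <-> y)) <-> (((z -> y) <-> !(y -> x)) -> !!z) = 1 <-> 1 = 1
!(!(z -> y) <-> (((z -> x) <-> z) <-> ((y <-> y) <-> y))) <-> (((!y <-> (z -> z)) <-> !((z <-> y) <-> y)) <-> (((z -> y) <-> !(y -> x)) -> !!z)) = 1 <-> 1 = 1
z -> x = 4/5 -> 2/5 = 2/5
z -> z = 4/5 -> 4/5 = 1
(z -> x) -> (z -> z) = 2/5 -> 1 = 1
z -> ((z -> x) -> (z -> z)) = 4/5 -> 1 = 1
x -> x = 2/5 -> 2/5 = 1
(x -> x) -> x = 1 -> 2/5 = 2/5
!y = !1/5 = 0
!y -> x = 0 -> 2/5 = 1
((x -> x) -> x) <-> (!y -> x) = 2/5 <-> 1 = 2/5
z -> z = 4/5 -> 4/5 = 1
y -> z = 1/5 -> 4/5 = 1
(z -> z) -> (y -> z) = 1 -> 1 = 1
(((x -> x) -> x) <-> (!y -> x)) -> ((z -> z) -> (y -> z)) = 2/5 -> 1 = 1
(z -> ((z -> x) -> (z -> z))) -> ((((x -> x) -> x) <-> (!y -> x)) -> ((z -> z) -> (y -> z))) = 1 -> 1 = 1
x -> z = 2/5 -> 4/5 = 1
z <-> y = 4/5 <-> 1/5 = 1/5
(z <-> y) <-> y = 1/5 <-> 1/5 = 1
(x -> z) <-> ((z <-> y) <-> y) = 1 <-> 1 = 1
!((x -> z) <-> ((z <-> y) <-> y)) = !1 = 0
((z -> ((z -> x) -> (z -> z))) -> ((((x -> x) -> x) <-> (!y -> x)) -> ((z -> z) -> (y -> z)))) -> !((x -> z) <-> ((z <-> y) <-> y)) = 1 -> 0 = 0
(!(!(z -> y) <-> (((z -> x) <-> z) <-> ((y <-> y) <-> y))) <-> (((!y <-> (z -> z)) <-> !((z <-> y) <-> y)) <-> (((z -> y) <-> !(y -> x)) -> !!z))) -> (((z -> ((z -> x) -> (z -> z))) -> ((((x -> x) -> x) <-> (!y -> x)) -> ((z -> z) -> (y -> z)))) -> !((x -> z) <-> ((z <-> y) <-> y))) = 1 -> 0 = 0

0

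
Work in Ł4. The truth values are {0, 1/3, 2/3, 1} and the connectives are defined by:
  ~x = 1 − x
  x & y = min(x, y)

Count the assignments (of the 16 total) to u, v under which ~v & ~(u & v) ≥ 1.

u = 0, v = 0 ↦ 1  ≥
u = 0, v = 1/3 ↦ 2/3  <
u = 0, v = 2/3 ↦ 1/3  <
u = 0, v = 1 ↦ 0  <
u = 1/3, v = 0 ↦ 1  ≥
u = 1/3, v = 1/3 ↦ 2/3  <
u = 1/3, v = 2/3 ↦ 1/3  <
u = 1/3, v = 1 ↦ 0  <
u = 2/3, v = 0 ↦ 1  ≥
u = 2/3, v = 1/3 ↦ 2/3  <
u = 2/3, v = 2/3 ↦ 1/3  <
u = 2/3, v = 1 ↦ 0  <
u = 1, v = 0 ↦ 1  ≥
u = 1, v = 1/3 ↦ 2/3  <
u = 1, v = 2/3 ↦ 1/3  <
u = 1, v = 1 ↦ 0  <
So 4 of the 16 assignments meet the threshold.

4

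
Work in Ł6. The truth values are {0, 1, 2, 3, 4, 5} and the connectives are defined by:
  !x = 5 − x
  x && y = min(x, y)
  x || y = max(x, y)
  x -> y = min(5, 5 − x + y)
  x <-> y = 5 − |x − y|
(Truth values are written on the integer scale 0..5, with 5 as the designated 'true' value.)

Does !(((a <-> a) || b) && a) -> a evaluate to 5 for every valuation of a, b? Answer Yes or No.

Counterexample: take a = 0, b = 0.
a <-> a = 0 <-> 0 = 5
(a <-> a) || b = 5 || 0 = 5
((a <-> a) || b) && a = 5 && 0 = 0
!(((a <-> a) || b) && a) = !0 = 5
!(((a <-> a) || b) && a) -> a = 5 -> 0 = 0
This gives 0 ≠ 5.

No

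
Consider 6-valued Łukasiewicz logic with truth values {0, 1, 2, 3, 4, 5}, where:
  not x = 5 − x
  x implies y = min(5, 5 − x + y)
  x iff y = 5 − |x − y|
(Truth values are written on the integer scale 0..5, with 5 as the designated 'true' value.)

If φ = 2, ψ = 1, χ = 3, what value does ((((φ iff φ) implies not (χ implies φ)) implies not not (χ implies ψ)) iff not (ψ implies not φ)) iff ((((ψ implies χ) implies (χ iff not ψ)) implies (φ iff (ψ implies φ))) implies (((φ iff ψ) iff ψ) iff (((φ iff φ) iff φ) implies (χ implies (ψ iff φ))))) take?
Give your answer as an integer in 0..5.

1

φ iff φ = 2 iff 2 = 5
χ implies φ = 3 implies 2 = 4
not (χ implies φ) = not 4 = 1
(φ iff φ) implies not (χ implies φ) = 5 implies 1 = 1
χ implies ψ = 3 implies 1 = 3
not (χ implies ψ) = not 3 = 2
not not (χ implies ψ) = not 2 = 3
((φ iff φ) implies not (χ implies φ)) implies not not (χ implies ψ) = 1 implies 3 = 5
not φ = not 2 = 3
ψ implies not φ = 1 implies 3 = 5
not (ψ implies not φ) = not 5 = 0
(((φ iff φ) implies not (χ implies φ)) implies not not (χ implies ψ)) iff not (ψ implies not φ) = 5 iff 0 = 0
ψ implies χ = 1 implies 3 = 5
not ψ = not 1 = 4
χ iff not ψ = 3 iff 4 = 4
(ψ implies χ) implies (χ iff not ψ) = 5 implies 4 = 4
ψ implies φ = 1 implies 2 = 5
φ iff (ψ implies φ) = 2 iff 5 = 2
((ψ implies χ) implies (χ iff not ψ)) implies (φ iff (ψ implies φ)) = 4 implies 2 = 3
φ iff ψ = 2 iff 1 = 4
(φ iff ψ) iff ψ = 4 iff 1 = 2
φ iff φ = 2 iff 2 = 5
(φ iff φ) iff φ = 5 iff 2 = 2
ψ iff φ = 1 iff 2 = 4
χ implies (ψ iff φ) = 3 implies 4 = 5
((φ iff φ) iff φ) implies (χ implies (ψ iff φ)) = 2 implies 5 = 5
((φ iff ψ) iff ψ) iff (((φ iff φ) iff φ) implies (χ implies (ψ iff φ))) = 2 iff 5 = 2
(((ψ implies χ) implies (χ iff not ψ)) implies (φ iff (ψ implies φ))) implies (((φ iff ψ) iff ψ) iff (((φ iff φ) iff φ) implies (χ implies (ψ iff φ)))) = 3 implies 2 = 4
((((φ iff φ) implies not (χ implies φ)) implies not not (χ implies ψ)) iff not (ψ implies not φ)) iff ((((ψ implies χ) implies (χ iff not ψ)) implies (φ iff (ψ implies φ))) implies (((φ iff ψ) iff ψ) iff (((φ iff φ) iff φ) implies (χ implies (ψ iff φ))))) = 0 iff 4 = 1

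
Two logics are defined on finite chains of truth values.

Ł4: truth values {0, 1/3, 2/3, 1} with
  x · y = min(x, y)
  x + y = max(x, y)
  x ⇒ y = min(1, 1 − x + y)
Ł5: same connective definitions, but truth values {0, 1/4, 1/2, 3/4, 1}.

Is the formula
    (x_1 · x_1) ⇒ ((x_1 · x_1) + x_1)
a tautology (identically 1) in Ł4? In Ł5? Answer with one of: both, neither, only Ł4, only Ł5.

In Ł4: every assignment gives 1 — tautology.
In Ł5: every assignment gives 1 — tautology.

both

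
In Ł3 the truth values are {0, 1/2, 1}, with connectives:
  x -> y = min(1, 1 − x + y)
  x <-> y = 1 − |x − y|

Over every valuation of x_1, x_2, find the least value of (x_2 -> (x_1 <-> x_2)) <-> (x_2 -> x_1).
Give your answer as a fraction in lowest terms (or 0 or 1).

Take x_1 = 0, x_2 = 1/2:
x_1 <-> x_2 = 0 <-> 1/2 = 1/2
x_2 -> (x_1 <-> x_2) = 1/2 -> 1/2 = 1
x_2 -> x_1 = 1/2 -> 0 = 1/2
(x_2 -> (x_1 <-> x_2)) <-> (x_2 -> x_1) = 1 <-> 1/2 = 1/2
No assignment yields a value below 1/2, so this is the minimum.

1/2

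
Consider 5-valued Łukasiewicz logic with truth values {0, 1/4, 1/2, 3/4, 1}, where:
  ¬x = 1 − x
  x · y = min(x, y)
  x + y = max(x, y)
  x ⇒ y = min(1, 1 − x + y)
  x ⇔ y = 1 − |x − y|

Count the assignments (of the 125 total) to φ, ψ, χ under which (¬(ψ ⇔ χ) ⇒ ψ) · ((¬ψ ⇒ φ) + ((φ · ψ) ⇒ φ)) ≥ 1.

95

value 1: 95 assignments (counts)
value 3/4: 10 assignments
value 1/2: 10 assignments
value 1/4: 5 assignments
value 0: 5 assignments
So 95 of the 125 assignments meet the threshold.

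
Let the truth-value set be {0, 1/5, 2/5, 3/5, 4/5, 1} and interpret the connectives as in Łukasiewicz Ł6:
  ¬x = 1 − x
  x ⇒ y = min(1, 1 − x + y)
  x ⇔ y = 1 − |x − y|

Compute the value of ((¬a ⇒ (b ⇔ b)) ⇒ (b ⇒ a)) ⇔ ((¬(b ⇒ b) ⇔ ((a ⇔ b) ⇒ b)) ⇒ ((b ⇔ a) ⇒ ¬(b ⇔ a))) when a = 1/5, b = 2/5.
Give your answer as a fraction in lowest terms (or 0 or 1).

¬a = ¬1/5 = 4/5
b ⇔ b = 2/5 ⇔ 2/5 = 1
¬a ⇒ (b ⇔ b) = 4/5 ⇒ 1 = 1
b ⇒ a = 2/5 ⇒ 1/5 = 4/5
(¬a ⇒ (b ⇔ b)) ⇒ (b ⇒ a) = 1 ⇒ 4/5 = 4/5
b ⇒ b = 2/5 ⇒ 2/5 = 1
¬(b ⇒ b) = ¬1 = 0
a ⇔ b = 1/5 ⇔ 2/5 = 4/5
(a ⇔ b) ⇒ b = 4/5 ⇒ 2/5 = 3/5
¬(b ⇒ b) ⇔ ((a ⇔ b) ⇒ b) = 0 ⇔ 3/5 = 2/5
b ⇔ a = 2/5 ⇔ 1/5 = 4/5
b ⇔ a = 2/5 ⇔ 1/5 = 4/5
¬(b ⇔ a) = ¬4/5 = 1/5
(b ⇔ a) ⇒ ¬(b ⇔ a) = 4/5 ⇒ 1/5 = 2/5
(¬(b ⇒ b) ⇔ ((a ⇔ b) ⇒ b)) ⇒ ((b ⇔ a) ⇒ ¬(b ⇔ a)) = 2/5 ⇒ 2/5 = 1
((¬a ⇒ (b ⇔ b)) ⇒ (b ⇒ a)) ⇔ ((¬(b ⇒ b) ⇔ ((a ⇔ b) ⇒ b)) ⇒ ((b ⇔ a) ⇒ ¬(b ⇔ a))) = 4/5 ⇔ 1 = 4/5

4/5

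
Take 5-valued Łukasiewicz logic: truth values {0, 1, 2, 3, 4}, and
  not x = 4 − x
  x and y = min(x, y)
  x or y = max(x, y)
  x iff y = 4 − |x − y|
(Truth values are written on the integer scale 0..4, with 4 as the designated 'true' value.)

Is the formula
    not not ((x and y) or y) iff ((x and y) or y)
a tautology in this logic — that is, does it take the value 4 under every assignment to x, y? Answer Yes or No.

At x = 1, y = 2, for instance:
x and y = 1 and 2 = 1
(x and y) or y = 1 or 2 = 2
not ((x and y) or y) = not 2 = 2
not not ((x and y) or y) = not 2 = 2
not not ((x and y) or y) iff ((x and y) or y) = 2 iff 2 = 4
and checking the remaining 24 assignments likewise gives ≥ 4 in every case.

Yes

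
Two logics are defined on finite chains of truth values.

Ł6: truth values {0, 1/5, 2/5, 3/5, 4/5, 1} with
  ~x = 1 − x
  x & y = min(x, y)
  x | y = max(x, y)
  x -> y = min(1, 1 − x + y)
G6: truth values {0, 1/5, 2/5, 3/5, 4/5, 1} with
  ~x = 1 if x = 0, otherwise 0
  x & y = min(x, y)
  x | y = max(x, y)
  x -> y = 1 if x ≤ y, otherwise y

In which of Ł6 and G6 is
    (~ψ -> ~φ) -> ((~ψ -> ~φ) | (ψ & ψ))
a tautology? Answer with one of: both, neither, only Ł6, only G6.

both

In Ł6: every assignment gives 1 — tautology.
In G6: every assignment gives 1 — tautology.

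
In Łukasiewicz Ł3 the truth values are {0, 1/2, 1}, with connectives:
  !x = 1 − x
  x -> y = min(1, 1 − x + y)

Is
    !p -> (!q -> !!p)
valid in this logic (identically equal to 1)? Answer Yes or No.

No

Counterexample: take p = 0, q = 0.
!p = !0 = 1
!q = !0 = 1
!p = !0 = 1
!!p = !1 = 0
!q -> !!p = 1 -> 0 = 0
!p -> (!q -> !!p) = 1 -> 0 = 0
This gives 0 ≠ 1.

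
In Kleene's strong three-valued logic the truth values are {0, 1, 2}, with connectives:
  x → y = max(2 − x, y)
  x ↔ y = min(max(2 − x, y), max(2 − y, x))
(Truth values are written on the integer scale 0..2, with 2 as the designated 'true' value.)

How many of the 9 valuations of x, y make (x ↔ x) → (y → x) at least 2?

x = 0, y = 0 ↦ 2  ≥
x = 0, y = 1 ↦ 1  <
x = 0, y = 2 ↦ 0  <
x = 1, y = 0 ↦ 2  ≥
x = 1, y = 1 ↦ 1  <
x = 1, y = 2 ↦ 1  <
x = 2, y = 0 ↦ 2  ≥
x = 2, y = 1 ↦ 2  ≥
x = 2, y = 2 ↦ 2  ≥
So 5 of the 9 assignments meet the threshold.

5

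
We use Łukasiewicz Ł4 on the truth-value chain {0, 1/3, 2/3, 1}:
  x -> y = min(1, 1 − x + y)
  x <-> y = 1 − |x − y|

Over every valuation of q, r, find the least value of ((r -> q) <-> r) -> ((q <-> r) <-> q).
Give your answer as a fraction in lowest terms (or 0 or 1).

2/3

Take q = 0, r = 1/3:
r -> q = 1/3 -> 0 = 2/3
(r -> q) <-> r = 2/3 <-> 1/3 = 2/3
q <-> r = 0 <-> 1/3 = 2/3
(q <-> r) <-> q = 2/3 <-> 0 = 1/3
((r -> q) <-> r) -> ((q <-> r) <-> q) = 2/3 -> 1/3 = 2/3
No assignment yields a value below 2/3, so this is the minimum.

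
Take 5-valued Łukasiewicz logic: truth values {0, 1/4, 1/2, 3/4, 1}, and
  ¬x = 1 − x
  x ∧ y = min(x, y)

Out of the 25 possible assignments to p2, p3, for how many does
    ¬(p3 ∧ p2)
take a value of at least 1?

9

value 1: 9 assignments (counts)
value 3/4: 7 assignments
value 1/2: 5 assignments
value 1/4: 3 assignments
value 0: 1 assignment
So 9 of the 25 assignments meet the threshold.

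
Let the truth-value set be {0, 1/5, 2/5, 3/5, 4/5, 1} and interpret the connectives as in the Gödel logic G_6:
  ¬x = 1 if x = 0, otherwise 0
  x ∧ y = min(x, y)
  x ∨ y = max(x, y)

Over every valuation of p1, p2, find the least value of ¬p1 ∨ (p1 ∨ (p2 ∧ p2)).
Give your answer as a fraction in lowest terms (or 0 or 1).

1/5

Take p1 = 1/5, p2 = 0:
¬p1 = ¬1/5 = 0
p2 ∧ p2 = 0 ∧ 0 = 0
p1 ∨ (p2 ∧ p2) = 1/5 ∨ 0 = 1/5
¬p1 ∨ (p1 ∨ (p2 ∧ p2)) = 0 ∨ 1/5 = 1/5
No assignment yields a value below 1/5, so this is the minimum.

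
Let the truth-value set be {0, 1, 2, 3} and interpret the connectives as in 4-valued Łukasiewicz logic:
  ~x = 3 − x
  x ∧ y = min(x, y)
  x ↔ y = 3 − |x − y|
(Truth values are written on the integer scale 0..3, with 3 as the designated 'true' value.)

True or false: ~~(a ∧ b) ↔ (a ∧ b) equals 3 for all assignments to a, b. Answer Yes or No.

Yes

a = 0, b = 0 ↦ 3
a = 0, b = 1 ↦ 3
a = 0, b = 2 ↦ 3
a = 0, b = 3 ↦ 3
a = 1, b = 0 ↦ 3
a = 1, b = 1 ↦ 3
a = 1, b = 2 ↦ 3
a = 1, b = 3 ↦ 3
a = 2, b = 0 ↦ 3
a = 2, b = 1 ↦ 3
a = 2, b = 2 ↦ 3
a = 2, b = 3 ↦ 3
a = 3, b = 0 ↦ 3
a = 3, b = 1 ↦ 3
a = 3, b = 2 ↦ 3
a = 3, b = 3 ↦ 3
Every assignment gives a value ≥ 3.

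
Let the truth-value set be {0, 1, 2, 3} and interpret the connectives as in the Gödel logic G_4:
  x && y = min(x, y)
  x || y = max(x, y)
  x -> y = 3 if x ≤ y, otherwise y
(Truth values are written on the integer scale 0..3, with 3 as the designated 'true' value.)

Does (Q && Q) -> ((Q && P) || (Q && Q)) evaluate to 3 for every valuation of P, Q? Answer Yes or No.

P = 0, Q = 0 ↦ 3
P = 0, Q = 1 ↦ 3
P = 0, Q = 2 ↦ 3
P = 0, Q = 3 ↦ 3
P = 1, Q = 0 ↦ 3
P = 1, Q = 1 ↦ 3
P = 1, Q = 2 ↦ 3
P = 1, Q = 3 ↦ 3
P = 2, Q = 0 ↦ 3
P = 2, Q = 1 ↦ 3
P = 2, Q = 2 ↦ 3
P = 2, Q = 3 ↦ 3
P = 3, Q = 0 ↦ 3
P = 3, Q = 1 ↦ 3
P = 3, Q = 2 ↦ 3
P = 3, Q = 3 ↦ 3
Every assignment gives a value ≥ 3.

Yes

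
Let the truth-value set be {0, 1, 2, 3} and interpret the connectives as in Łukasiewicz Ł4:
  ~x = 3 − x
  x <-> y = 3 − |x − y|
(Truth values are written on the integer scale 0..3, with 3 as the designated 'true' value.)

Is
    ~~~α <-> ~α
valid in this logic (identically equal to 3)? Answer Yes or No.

α = 0 ↦ 3
α = 1 ↦ 3
α = 2 ↦ 3
α = 3 ↦ 3
Every assignment gives a value ≥ 3.

Yes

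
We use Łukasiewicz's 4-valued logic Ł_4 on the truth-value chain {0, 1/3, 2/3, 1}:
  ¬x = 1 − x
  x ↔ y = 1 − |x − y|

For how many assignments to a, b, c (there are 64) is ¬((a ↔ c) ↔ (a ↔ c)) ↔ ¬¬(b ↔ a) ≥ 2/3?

24

value 1: 8 assignments (counts)
value 2/3: 16 assignments (counts)
value 1/3: 24 assignments
value 0: 16 assignments
So 24 of the 64 assignments meet the threshold.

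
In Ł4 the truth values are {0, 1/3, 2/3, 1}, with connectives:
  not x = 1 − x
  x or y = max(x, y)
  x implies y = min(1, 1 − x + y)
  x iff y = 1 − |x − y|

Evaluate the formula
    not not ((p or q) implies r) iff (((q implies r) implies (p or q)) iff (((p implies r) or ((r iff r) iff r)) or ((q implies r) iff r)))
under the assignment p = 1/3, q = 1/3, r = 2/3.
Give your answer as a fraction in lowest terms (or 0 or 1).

1/3

p or q = 1/3 or 1/3 = 1/3
(p or q) implies r = 1/3 implies 2/3 = 1
not ((p or q) implies r) = not 1 = 0
not not ((p or q) implies r) = not 0 = 1
q implies r = 1/3 implies 2/3 = 1
p or q = 1/3 or 1/3 = 1/3
(q implies r) implies (p or q) = 1 implies 1/3 = 1/3
p implies r = 1/3 implies 2/3 = 1
r iff r = 2/3 iff 2/3 = 1
(r iff r) iff r = 1 iff 2/3 = 2/3
(p implies r) or ((r iff r) iff r) = 1 or 2/3 = 1
q implies r = 1/3 implies 2/3 = 1
(q implies r) iff r = 1 iff 2/3 = 2/3
((p implies r) or ((r iff r) iff r)) or ((q implies r) iff r) = 1 or 2/3 = 1
((q implies r) implies (p or q)) iff (((p implies r) or ((r iff r) iff r)) or ((q implies r) iff r)) = 1/3 iff 1 = 1/3
not not ((p or q) implies r) iff (((q implies r) implies (p or q)) iff (((p implies r) or ((r iff r) iff r)) or ((q implies r) iff r))) = 1 iff 1/3 = 1/3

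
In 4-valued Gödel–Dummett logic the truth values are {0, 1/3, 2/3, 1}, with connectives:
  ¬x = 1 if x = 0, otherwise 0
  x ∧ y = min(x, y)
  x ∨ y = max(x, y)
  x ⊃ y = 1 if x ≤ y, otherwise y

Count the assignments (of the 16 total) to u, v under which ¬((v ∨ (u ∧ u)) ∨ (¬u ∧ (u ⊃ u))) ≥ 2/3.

0

u = 0, v = 0 ↦ 0  <
u = 0, v = 1/3 ↦ 0  <
u = 0, v = 2/3 ↦ 0  <
u = 0, v = 1 ↦ 0  <
u = 1/3, v = 0 ↦ 0  <
u = 1/3, v = 1/3 ↦ 0  <
u = 1/3, v = 2/3 ↦ 0  <
u = 1/3, v = 1 ↦ 0  <
u = 2/3, v = 0 ↦ 0  <
u = 2/3, v = 1/3 ↦ 0  <
u = 2/3, v = 2/3 ↦ 0  <
u = 2/3, v = 1 ↦ 0  <
u = 1, v = 0 ↦ 0  <
u = 1, v = 1/3 ↦ 0  <
u = 1, v = 2/3 ↦ 0  <
u = 1, v = 1 ↦ 0  <
So 0 of the 16 assignments meet the threshold.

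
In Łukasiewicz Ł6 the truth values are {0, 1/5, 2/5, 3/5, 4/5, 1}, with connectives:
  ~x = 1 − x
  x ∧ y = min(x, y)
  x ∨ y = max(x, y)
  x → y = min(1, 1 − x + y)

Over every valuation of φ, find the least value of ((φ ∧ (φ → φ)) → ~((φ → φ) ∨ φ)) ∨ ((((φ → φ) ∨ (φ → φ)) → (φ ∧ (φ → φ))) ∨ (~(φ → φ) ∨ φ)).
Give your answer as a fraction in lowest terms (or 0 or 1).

3/5

Take φ = 2/5:
φ → φ = 2/5 → 2/5 = 1
φ ∧ (φ → φ) = 2/5 ∧ 1 = 2/5
φ → φ = 2/5 → 2/5 = 1
(φ → φ) ∨ φ = 1 ∨ 2/5 = 1
~((φ → φ) ∨ φ) = ~1 = 0
(φ ∧ (φ → φ)) → ~((φ → φ) ∨ φ) = 2/5 → 0 = 3/5
φ → φ = 2/5 → 2/5 = 1
φ → φ = 2/5 → 2/5 = 1
(φ → φ) ∨ (φ → φ) = 1 ∨ 1 = 1
φ → φ = 2/5 → 2/5 = 1
φ ∧ (φ → φ) = 2/5 ∧ 1 = 2/5
((φ → φ) ∨ (φ → φ)) → (φ ∧ (φ → φ)) = 1 → 2/5 = 2/5
φ → φ = 2/5 → 2/5 = 1
~(φ → φ) = ~1 = 0
~(φ → φ) ∨ φ = 0 ∨ 2/5 = 2/5
(((φ → φ) ∨ (φ → φ)) → (φ ∧ (φ → φ))) ∨ (~(φ → φ) ∨ φ) = 2/5 ∨ 2/5 = 2/5
((φ ∧ (φ → φ)) → ~((φ → φ) ∨ φ)) ∨ ((((φ → φ) ∨ (φ → φ)) → (φ ∧ (φ → φ))) ∨ (~(φ → φ) ∨ φ)) = 3/5 ∨ 2/5 = 3/5
No assignment yields a value below 3/5, so this is the minimum.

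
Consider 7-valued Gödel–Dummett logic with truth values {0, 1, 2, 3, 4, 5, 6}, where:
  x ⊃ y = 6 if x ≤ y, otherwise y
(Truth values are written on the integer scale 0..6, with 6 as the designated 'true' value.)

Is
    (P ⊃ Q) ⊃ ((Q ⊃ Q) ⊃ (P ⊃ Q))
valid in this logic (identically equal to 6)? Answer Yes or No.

At P = 5, Q = 6, for instance:
P ⊃ Q = 5 ⊃ 6 = 6
Q ⊃ Q = 6 ⊃ 6 = 6
P ⊃ Q = 5 ⊃ 6 = 6
(Q ⊃ Q) ⊃ (P ⊃ Q) = 6 ⊃ 6 = 6
(P ⊃ Q) ⊃ ((Q ⊃ Q) ⊃ (P ⊃ Q)) = 6 ⊃ 6 = 6
and checking the remaining 48 assignments likewise gives ≥ 6 in every case.

Yes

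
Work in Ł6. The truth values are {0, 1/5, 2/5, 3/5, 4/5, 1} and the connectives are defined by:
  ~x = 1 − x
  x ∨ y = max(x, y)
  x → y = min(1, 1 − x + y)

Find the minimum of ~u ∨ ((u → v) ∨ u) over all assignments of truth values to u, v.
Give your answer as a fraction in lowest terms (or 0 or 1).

3/5

Take u = 2/5, v = 0:
~u = ~2/5 = 3/5
u → v = 2/5 → 0 = 3/5
(u → v) ∨ u = 3/5 ∨ 2/5 = 3/5
~u ∨ ((u → v) ∨ u) = 3/5 ∨ 3/5 = 3/5
No assignment yields a value below 3/5, so this is the minimum.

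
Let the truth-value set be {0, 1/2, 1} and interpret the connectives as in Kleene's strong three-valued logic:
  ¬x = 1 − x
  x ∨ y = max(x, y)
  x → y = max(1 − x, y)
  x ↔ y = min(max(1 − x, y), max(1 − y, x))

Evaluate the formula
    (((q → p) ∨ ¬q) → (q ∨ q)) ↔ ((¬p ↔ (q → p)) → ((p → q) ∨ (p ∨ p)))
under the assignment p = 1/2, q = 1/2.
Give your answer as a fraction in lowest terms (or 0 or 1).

1/2

q → p = 1/2 → 1/2 = 1/2
¬q = ¬1/2 = 1/2
(q → p) ∨ ¬q = 1/2 ∨ 1/2 = 1/2
q ∨ q = 1/2 ∨ 1/2 = 1/2
((q → p) ∨ ¬q) → (q ∨ q) = 1/2 → 1/2 = 1/2
¬p = ¬1/2 = 1/2
q → p = 1/2 → 1/2 = 1/2
¬p ↔ (q → p) = 1/2 ↔ 1/2 = 1/2
p → q = 1/2 → 1/2 = 1/2
p ∨ p = 1/2 ∨ 1/2 = 1/2
(p → q) ∨ (p ∨ p) = 1/2 ∨ 1/2 = 1/2
(¬p ↔ (q → p)) → ((p → q) ∨ (p ∨ p)) = 1/2 → 1/2 = 1/2
(((q → p) ∨ ¬q) → (q ∨ q)) ↔ ((¬p ↔ (q → p)) → ((p → q) ∨ (p ∨ p))) = 1/2 ↔ 1/2 = 1/2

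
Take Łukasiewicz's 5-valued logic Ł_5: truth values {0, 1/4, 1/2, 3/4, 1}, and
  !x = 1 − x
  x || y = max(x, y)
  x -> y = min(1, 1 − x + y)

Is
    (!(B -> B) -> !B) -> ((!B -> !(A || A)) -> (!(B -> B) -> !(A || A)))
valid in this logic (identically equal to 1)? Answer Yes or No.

At A = 1, B = 1/2, for instance:
B -> B = 1/2 -> 1/2 = 1
!(B -> B) = !1 = 0
!B = !1/2 = 1/2
!(B -> B) -> !B = 0 -> 1/2 = 1
A || A = 1 || 1 = 1
!(A || A) = !1 = 0
!B -> !(A || A) = 1/2 -> 0 = 1/2
!(B -> B) -> !(A || A) = 0 -> 0 = 1
(!B -> !(A || A)) -> (!(B -> B) -> !(A || A)) = 1/2 -> 1 = 1
(!(B -> B) -> !B) -> ((!B -> !(A || A)) -> (!(B -> B) -> !(A || A))) = 1 -> 1 = 1
and checking the remaining 24 assignments likewise gives ≥ 1 in every case.

Yes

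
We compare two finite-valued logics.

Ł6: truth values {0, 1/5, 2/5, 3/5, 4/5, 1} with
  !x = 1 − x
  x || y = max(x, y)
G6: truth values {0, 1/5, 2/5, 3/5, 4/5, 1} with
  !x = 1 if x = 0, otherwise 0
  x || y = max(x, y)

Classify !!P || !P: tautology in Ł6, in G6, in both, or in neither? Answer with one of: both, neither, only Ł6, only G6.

In Ł6: at P = 1/5 the value is 4/5 — not a tautology.
In G6: every assignment gives 1 — tautology.

only G6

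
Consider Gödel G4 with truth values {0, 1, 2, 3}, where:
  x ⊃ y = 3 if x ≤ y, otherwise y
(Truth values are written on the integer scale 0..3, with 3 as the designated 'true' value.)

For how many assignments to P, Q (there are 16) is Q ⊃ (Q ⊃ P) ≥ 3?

P = 0, Q = 0 ↦ 3  ≥
P = 0, Q = 1 ↦ 0  <
P = 0, Q = 2 ↦ 0  <
P = 0, Q = 3 ↦ 0  <
P = 1, Q = 0 ↦ 3  ≥
P = 1, Q = 1 ↦ 3  ≥
P = 1, Q = 2 ↦ 1  <
P = 1, Q = 3 ↦ 1  <
P = 2, Q = 0 ↦ 3  ≥
P = 2, Q = 1 ↦ 3  ≥
P = 2, Q = 2 ↦ 3  ≥
P = 2, Q = 3 ↦ 2  <
P = 3, Q = 0 ↦ 3  ≥
P = 3, Q = 1 ↦ 3  ≥
P = 3, Q = 2 ↦ 3  ≥
P = 3, Q = 3 ↦ 3  ≥
So 10 of the 16 assignments meet the threshold.

10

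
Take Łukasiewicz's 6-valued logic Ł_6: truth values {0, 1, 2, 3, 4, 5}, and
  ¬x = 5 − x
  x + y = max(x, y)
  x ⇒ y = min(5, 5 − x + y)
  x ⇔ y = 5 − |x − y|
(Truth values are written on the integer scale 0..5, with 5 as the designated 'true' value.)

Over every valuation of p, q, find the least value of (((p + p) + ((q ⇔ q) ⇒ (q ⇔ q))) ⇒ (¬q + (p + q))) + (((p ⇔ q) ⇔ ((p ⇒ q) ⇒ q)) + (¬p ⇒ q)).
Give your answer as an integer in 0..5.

3

Take p = 1, q = 2:
p + p = 1 + 1 = 1
q ⇔ q = 2 ⇔ 2 = 5
q ⇔ q = 2 ⇔ 2 = 5
(q ⇔ q) ⇒ (q ⇔ q) = 5 ⇒ 5 = 5
(p + p) + ((q ⇔ q) ⇒ (q ⇔ q)) = 1 + 5 = 5
¬q = ¬2 = 3
p + q = 1 + 2 = 2
¬q + (p + q) = 3 + 2 = 3
((p + p) + ((q ⇔ q) ⇒ (q ⇔ q))) ⇒ (¬q + (p + q)) = 5 ⇒ 3 = 3
p ⇔ q = 1 ⇔ 2 = 4
p ⇒ q = 1 ⇒ 2 = 5
(p ⇒ q) ⇒ q = 5 ⇒ 2 = 2
(p ⇔ q) ⇔ ((p ⇒ q) ⇒ q) = 4 ⇔ 2 = 3
¬p = ¬1 = 4
¬p ⇒ q = 4 ⇒ 2 = 3
((p ⇔ q) ⇔ ((p ⇒ q) ⇒ q)) + (¬p ⇒ q) = 3 + 3 = 3
(((p + p) + ((q ⇔ q) ⇒ (q ⇔ q))) ⇒ (¬q + (p + q))) + (((p ⇔ q) ⇔ ((p ⇒ q) ⇒ q)) + (¬p ⇒ q)) = 3 + 3 = 3
No assignment yields a value below 3, so this is the minimum.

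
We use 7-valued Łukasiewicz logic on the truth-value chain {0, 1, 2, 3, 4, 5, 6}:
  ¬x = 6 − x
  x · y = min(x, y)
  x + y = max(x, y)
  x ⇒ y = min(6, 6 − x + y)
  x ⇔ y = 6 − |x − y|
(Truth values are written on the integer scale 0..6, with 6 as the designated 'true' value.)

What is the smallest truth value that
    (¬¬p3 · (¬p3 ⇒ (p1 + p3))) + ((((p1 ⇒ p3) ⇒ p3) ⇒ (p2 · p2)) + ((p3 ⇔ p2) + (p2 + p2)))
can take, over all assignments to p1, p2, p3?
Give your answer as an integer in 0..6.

Take p1 = 0, p2 = 0, p3 = 3:
¬p3 = ¬3 = 3
¬¬p3 = ¬3 = 3
¬p3 = ¬3 = 3
p1 + p3 = 0 + 3 = 3
¬p3 ⇒ (p1 + p3) = 3 ⇒ 3 = 6
¬¬p3 · (¬p3 ⇒ (p1 + p3)) = 3 · 6 = 3
p1 ⇒ p3 = 0 ⇒ 3 = 6
(p1 ⇒ p3) ⇒ p3 = 6 ⇒ 3 = 3
p2 · p2 = 0 · 0 = 0
((p1 ⇒ p3) ⇒ p3) ⇒ (p2 · p2) = 3 ⇒ 0 = 3
p3 ⇔ p2 = 3 ⇔ 0 = 3
p2 + p2 = 0 + 0 = 0
(p3 ⇔ p2) + (p2 + p2) = 3 + 0 = 3
(((p1 ⇒ p3) ⇒ p3) ⇒ (p2 · p2)) + ((p3 ⇔ p2) + (p2 + p2)) = 3 + 3 = 3
(¬¬p3 · (¬p3 ⇒ (p1 + p3))) + ((((p1 ⇒ p3) ⇒ p3) ⇒ (p2 · p2)) + ((p3 ⇔ p2) + (p2 + p2))) = 3 + 3 = 3
No assignment yields a value below 3, so this is the minimum.

3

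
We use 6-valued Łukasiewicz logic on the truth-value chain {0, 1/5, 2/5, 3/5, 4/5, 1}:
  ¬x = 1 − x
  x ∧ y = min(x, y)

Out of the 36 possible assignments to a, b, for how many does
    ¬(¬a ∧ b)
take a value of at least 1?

value 1: 11 assignments (counts)
value 4/5: 9 assignments
value 3/5: 7 assignments
value 2/5: 5 assignments
value 1/5: 3 assignments
value 0: 1 assignment
So 11 of the 36 assignments meet the threshold.

11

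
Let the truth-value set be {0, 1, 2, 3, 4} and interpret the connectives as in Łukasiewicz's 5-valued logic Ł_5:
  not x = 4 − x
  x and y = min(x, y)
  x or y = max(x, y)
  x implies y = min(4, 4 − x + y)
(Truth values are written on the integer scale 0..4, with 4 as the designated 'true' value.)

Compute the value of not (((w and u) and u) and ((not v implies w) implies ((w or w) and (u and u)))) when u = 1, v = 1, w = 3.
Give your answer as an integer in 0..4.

3

w and u = 3 and 1 = 1
(w and u) and u = 1 and 1 = 1
not v = not 1 = 3
not v implies w = 3 implies 3 = 4
w or w = 3 or 3 = 3
u and u = 1 and 1 = 1
(w or w) and (u and u) = 3 and 1 = 1
(not v implies w) implies ((w or w) and (u and u)) = 4 implies 1 = 1
((w and u) and u) and ((not v implies w) implies ((w or w) and (u and u))) = 1 and 1 = 1
not (((w and u) and u) and ((not v implies w) implies ((w or w) and (u and u)))) = not 1 = 3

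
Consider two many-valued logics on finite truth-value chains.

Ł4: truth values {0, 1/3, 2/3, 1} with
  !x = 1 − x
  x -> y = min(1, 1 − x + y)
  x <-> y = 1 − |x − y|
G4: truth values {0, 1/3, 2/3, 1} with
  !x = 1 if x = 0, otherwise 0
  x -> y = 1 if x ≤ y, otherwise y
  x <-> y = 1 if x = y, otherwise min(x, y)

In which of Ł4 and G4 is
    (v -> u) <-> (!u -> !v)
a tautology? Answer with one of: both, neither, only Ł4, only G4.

only Ł4

In Ł4: every assignment gives 1 — tautology.
In G4: at u = 1/3, v = 2/3 the value is 1/3 — not a tautology.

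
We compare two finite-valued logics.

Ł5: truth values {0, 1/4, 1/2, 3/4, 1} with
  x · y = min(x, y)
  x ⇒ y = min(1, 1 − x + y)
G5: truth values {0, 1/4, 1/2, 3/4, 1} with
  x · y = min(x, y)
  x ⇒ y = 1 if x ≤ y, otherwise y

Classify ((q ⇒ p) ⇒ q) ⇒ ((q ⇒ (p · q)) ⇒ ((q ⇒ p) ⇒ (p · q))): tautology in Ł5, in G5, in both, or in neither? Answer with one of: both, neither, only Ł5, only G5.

both

In Ł5: every assignment gives 1 — tautology.
In G5: every assignment gives 1 — tautology.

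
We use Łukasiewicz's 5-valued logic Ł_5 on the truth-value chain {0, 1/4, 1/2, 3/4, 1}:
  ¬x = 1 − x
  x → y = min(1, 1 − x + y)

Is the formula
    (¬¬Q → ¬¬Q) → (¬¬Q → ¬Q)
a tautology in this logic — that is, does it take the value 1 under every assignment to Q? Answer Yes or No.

Counterexample: take Q = 3/4.
¬Q = ¬3/4 = 1/4
¬¬Q = ¬1/4 = 3/4
¬Q = ¬3/4 = 1/4
¬¬Q = ¬1/4 = 3/4
¬¬Q → ¬¬Q = 3/4 → 3/4 = 1
¬Q = ¬3/4 = 1/4
¬¬Q = ¬1/4 = 3/4
¬Q = ¬3/4 = 1/4
¬¬Q → ¬Q = 3/4 → 1/4 = 1/2
(¬¬Q → ¬¬Q) → (¬¬Q → ¬Q) = 1 → 1/2 = 1/2
This gives 1/2 ≠ 1.

No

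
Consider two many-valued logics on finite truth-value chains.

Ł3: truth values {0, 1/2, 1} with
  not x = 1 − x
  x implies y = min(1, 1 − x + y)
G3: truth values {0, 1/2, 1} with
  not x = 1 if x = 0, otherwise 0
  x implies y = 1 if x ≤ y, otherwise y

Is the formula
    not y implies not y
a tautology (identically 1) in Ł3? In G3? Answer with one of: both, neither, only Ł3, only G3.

In Ł3: every assignment gives 1 — tautology.
In G3: every assignment gives 1 — tautology.

both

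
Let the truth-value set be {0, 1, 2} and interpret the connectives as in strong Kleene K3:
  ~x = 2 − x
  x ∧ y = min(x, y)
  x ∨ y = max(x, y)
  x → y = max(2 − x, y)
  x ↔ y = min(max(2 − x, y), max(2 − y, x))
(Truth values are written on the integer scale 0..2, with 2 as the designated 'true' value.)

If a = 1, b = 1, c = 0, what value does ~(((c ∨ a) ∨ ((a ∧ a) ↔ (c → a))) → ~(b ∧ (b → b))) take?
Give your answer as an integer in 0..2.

1

c ∨ a = 0 ∨ 1 = 1
a ∧ a = 1 ∧ 1 = 1
c → a = 0 → 1 = 2
(a ∧ a) ↔ (c → a) = 1 ↔ 2 = 1
(c ∨ a) ∨ ((a ∧ a) ↔ (c → a)) = 1 ∨ 1 = 1
b → b = 1 → 1 = 1
b ∧ (b → b) = 1 ∧ 1 = 1
~(b ∧ (b → b)) = ~1 = 1
((c ∨ a) ∨ ((a ∧ a) ↔ (c → a))) → ~(b ∧ (b → b)) = 1 → 1 = 1
~(((c ∨ a) ∨ ((a ∧ a) ↔ (c → a))) → ~(b ∧ (b → b))) = ~1 = 1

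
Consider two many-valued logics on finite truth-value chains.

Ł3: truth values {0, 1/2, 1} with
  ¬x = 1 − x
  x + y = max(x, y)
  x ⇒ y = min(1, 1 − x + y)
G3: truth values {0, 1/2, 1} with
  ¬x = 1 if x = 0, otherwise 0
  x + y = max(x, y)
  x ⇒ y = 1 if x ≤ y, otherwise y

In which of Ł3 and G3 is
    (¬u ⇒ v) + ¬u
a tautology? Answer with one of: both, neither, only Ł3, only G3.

In Ł3: at u = 1/2, v = 0 the value is 1/2 — not a tautology.
In G3: every assignment gives 1 — tautology.

only G3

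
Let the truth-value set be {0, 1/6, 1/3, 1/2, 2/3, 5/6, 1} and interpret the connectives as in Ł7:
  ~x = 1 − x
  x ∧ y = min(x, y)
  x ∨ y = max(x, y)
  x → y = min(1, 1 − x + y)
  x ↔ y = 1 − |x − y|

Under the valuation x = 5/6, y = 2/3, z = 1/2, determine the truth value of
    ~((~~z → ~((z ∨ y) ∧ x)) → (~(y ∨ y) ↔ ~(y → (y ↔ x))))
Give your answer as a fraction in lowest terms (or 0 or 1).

~z = ~1/2 = 1/2
~~z = ~1/2 = 1/2
z ∨ y = 1/2 ∨ 2/3 = 2/3
(z ∨ y) ∧ x = 2/3 ∧ 5/6 = 2/3
~((z ∨ y) ∧ x) = ~2/3 = 1/3
~~z → ~((z ∨ y) ∧ x) = 1/2 → 1/3 = 5/6
y ∨ y = 2/3 ∨ 2/3 = 2/3
~(y ∨ y) = ~2/3 = 1/3
y ↔ x = 2/3 ↔ 5/6 = 5/6
y → (y ↔ x) = 2/3 → 5/6 = 1
~(y → (y ↔ x)) = ~1 = 0
~(y ∨ y) ↔ ~(y → (y ↔ x)) = 1/3 ↔ 0 = 2/3
(~~z → ~((z ∨ y) ∧ x)) → (~(y ∨ y) ↔ ~(y → (y ↔ x))) = 5/6 → 2/3 = 5/6
~((~~z → ~((z ∨ y) ∧ x)) → (~(y ∨ y) ↔ ~(y → (y ↔ x)))) = ~5/6 = 1/6

1/6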